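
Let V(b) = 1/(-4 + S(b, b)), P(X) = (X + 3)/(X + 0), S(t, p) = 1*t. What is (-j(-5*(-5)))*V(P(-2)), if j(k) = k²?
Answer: 1250/9 ≈ 138.89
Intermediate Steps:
S(t, p) = t
P(X) = (3 + X)/X
V(b) = 1/(-4 + b)
(-j(-5*(-5)))*V(P(-2)) = (-(-5*(-5))²)/(-4 + (3 - 2)/(-2)) = (-1*25²)/(-4 - ½*1) = (-1*625)/(-4 - ½) = -625/(-9/2) = -625*(-2/9) = 1250/9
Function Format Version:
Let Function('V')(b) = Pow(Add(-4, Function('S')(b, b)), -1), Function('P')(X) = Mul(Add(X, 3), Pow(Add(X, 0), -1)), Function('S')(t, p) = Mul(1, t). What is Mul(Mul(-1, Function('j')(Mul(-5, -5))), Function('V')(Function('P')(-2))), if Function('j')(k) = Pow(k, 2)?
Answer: Rational(1250, 9) ≈ 138.89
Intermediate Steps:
Function('S')(t, p) = t
Function('P')(X) = Mul(Pow(X, -1), Add(3, X)) (Function('P')(X) = Mul(Add(3, X), Pow(X, -1)) = Mul(Pow(X, -1), Add(3, X)))
Function('V')(b) = Pow(Add(-4, b), -1)
Mul(Mul(-1, Function('j')(Mul(-5, -5))), Function('V')(Function('P')(-2))) = Mul(Mul(-1, Pow(Mul(-5, -5), 2)), Pow(Add(-4, Mul(Pow(-2, -1), Add(3, -2))), -1)) = Mul(Mul(-1, Pow(25, 2)), Pow(Add(-4, Mul(Rational(-1, 2), 1)), -1)) = Mul(Mul(-1, 625), Pow(Add(-4, Rational(-1, 2)), -1)) = Mul(-625, Pow(Rational(-9, 2), -1)) = Mul(-625, Rational(-2, 9)) = Rational(1250, 9)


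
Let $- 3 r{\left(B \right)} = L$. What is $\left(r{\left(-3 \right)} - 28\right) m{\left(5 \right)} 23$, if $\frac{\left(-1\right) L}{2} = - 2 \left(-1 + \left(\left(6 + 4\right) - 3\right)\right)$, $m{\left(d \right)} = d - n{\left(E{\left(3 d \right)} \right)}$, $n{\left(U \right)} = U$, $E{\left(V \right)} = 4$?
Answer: $-828$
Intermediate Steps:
$m{\left(d \right)} = -4 + d$ ($m{\left(d \right)} = d - 4 = -4 + d$)
$L = 24$ ($L = - 2 \left(- 2 \left(-1 + \left(\left(6 + 4\right) - 3\right)\right)\right) = - 2 \left(- 2 \left(-1 + \left(10 - 3\right)\right)\right) = - 2 \left(- 2 \left(-1 + 7\right)\right) = - 2 \left(\left(-2\right) 6\right) = \left(-2\right) \left(-12\right) = 24$)
$r{\left(B \right)} = -8$ ($r{\left(B \right)} = \left(- \frac{1}{3}\right) 24 = -8$)
$\left(r{\left(-3 \right)} - 28\right) m{\left(5 \right)} 23 = \left(-8 - 28\right) \left(-4 + 5\right) 23 = \left(-36\right) 1 \cdot 23 = \left(-36\right) 23 = -828$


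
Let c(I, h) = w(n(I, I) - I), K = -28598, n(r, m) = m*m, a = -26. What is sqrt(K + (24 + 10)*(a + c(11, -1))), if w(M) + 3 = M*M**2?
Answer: 4*sqrt(2826526) ≈ 6724.9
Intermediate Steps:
n(r, m) = m**2
w(M) = -3 + M**3 (w(M) = -3 + M*M**2 = -3 + M**3)
c(I, h) = -3 + (I**2 - I)**3
sqrt(K + (24 + 10)*(a + c(11, -1))) = sqrt(-28598 + (24 + 10)*(-26 + (-3 + 11**3*(-1 + 11)**3))) = sqrt(-28598 + 34*(-26 + (-3 + 1331*10**3))) = sqrt(-28598 + 34*(-26 + (-3 + 1331*1000))) = sqrt(-28598 + 34*(-26 + (-3 + 1331000))) = sqrt(-28598 + 34*(-26 + 1330997)) = sqrt(-28598 + 34*1330971) = sqrt(-28598 + 45253014) = sqrt(45224416) = 4*sqrt(2826526)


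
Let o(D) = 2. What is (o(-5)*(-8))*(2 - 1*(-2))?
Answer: -64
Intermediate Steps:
(o(-5)*(-8))*(2 - 1*(-2)) = (2*(-8))*(2 - 1*(-2)) = -16*(2 + 2) = -16*4 = -64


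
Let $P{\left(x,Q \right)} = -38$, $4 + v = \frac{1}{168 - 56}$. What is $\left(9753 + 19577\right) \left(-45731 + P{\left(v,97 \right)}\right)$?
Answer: $-1342404770$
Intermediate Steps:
$v = - \frac{447}{112}$ ($v = -4 + \frac{1}{168 - 56} = -4 + \frac{1}{112} = - \frac{447}{112} \approx -3.9911$)
$\left(9753 + 19577\right) \left(-45731 + P{\left(v,97 \right)}\right) = \left(9753 + 19577\right) \left(-45731 - 38\right) = 29330 \left(-45769\right) = -1342404770$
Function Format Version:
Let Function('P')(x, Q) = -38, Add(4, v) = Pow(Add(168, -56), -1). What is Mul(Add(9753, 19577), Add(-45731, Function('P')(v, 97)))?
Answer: -1342404770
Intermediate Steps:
v = Rational(-447, 112) (v = Add(-4, Pow(Add(168, -56), -1)) = Add(-4, Pow(112, -1)) = Add(-4, Rational(1, 112)) = Rational(-447, 112) ≈ -3.9911)
Mul(Add(9753, 19577), Add(-45731, Function('P')(v, 97))) = Mul(Add(9753, 19577), Add(-45731, -38)) = Mul(29330, -45769) = -1342404770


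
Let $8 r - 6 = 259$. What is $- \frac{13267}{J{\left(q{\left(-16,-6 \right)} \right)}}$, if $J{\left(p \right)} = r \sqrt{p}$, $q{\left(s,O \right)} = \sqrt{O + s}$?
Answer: $\frac{53068 \cdot 22^{\frac{3}{4}} i^{\frac{3}{2}}}{2915} \approx -130.77 + 130.77 i$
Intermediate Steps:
$r = \frac{265}{8}$ ($r = \frac{3}{4} + \frac{1}{8} \cdot 259 = \frac{3}{4} + \frac{259}{8} = \frac{265}{8} \approx 33.125$)
$J{\left(p \right)} = \frac{265 \sqrt{p}}{8}$
$- \frac{13267}{J{\left(q{\left(-16,-6 \right)} \right)}} = - \frac{13267}{\frac{265}{8} \sqrt{\sqrt{-6 - 16}}} = - \frac{13267}{\frac{265}{8} \sqrt{\sqrt{-22}}} = - \frac{13267}{\frac{265}{8} \sqrt{i \sqrt{22}}} = - \frac{13267}{\frac{265}{8} \sqrt[4]{22} \sqrt{i}} = - 13267 \left(- \frac{4 \cdot 22^{\frac{3}{4}} i^{\frac{3}{2}}}{2915}\right) = \frac{53068 \cdot 22^{\frac{3}{4}} i^{\frac{3}{2}}}{2915}$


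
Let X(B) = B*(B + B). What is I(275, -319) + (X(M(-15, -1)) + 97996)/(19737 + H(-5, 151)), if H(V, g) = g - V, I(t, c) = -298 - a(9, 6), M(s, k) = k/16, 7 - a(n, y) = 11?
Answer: -245356629/848768 ≈ -289.07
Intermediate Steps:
a(n, y) = -4 (a(n, y) = 7 - 1*11 = 7 - 11 = -4)
M(s, k) = k/16 (M(s, k) = k*(1/16) = k/16)
I(t, c) = -294 (I(t, c) = -298 - 1*(-4) = -298 + 4 = -294)
X(B) = 2*B**2 (X(B) = B*(2*B) = 2*B**2)
I(275, -319) + (X(M(-15, -1)) + 97996)/(19737 + H(-5, 151)) = -294 + (2*((1/16)*(-1))**2 + 97996)/(19737 + (151 - 1*(-5))) = -294 + (2*(-1/16)**2 + 97996)/(19737 + (151 + 5)) = -294 + (2*(1/256) + 97996)/(19737 + 156) = -294 + (1/128 + 97996)/19893 = -294 + (12543489/128)*(1/19893) = -294 + 4181163/848768 = -245356629/848768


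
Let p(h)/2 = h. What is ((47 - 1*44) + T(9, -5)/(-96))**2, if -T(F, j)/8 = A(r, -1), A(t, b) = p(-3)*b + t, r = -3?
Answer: 169/16 ≈ 10.563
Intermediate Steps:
p(h) = 2*h
A(t, b) = t - 6*b (A(t, b) = (2*(-3))*b + t = -6*b + t = t - 6*b)
T(F, j) = -24 (T(F, j) = -8*(-3 - 6*(-1)) = -8*(-3 + 6) = -8*3 = -24)
((47 - 1*44) + T(9, -5)/(-96))**2 = ((47 - 1*44) - 24/(-96))**2 = ((47 - 44) - 24*(-1/96))**2 = (3 + 1/4)**2 = (13/4)**2 = 169/16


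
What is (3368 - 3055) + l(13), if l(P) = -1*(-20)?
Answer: 333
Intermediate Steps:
l(P) = 20
(3368 - 3055) + l(13) = (3368 - 3055) + 20 = 313 + 20 = 333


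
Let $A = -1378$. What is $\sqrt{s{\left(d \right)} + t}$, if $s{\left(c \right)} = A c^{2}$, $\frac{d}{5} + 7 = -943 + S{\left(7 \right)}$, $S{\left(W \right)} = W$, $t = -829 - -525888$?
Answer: $i \sqrt{30634102991} \approx 1.7503 \cdot 10^{5} i$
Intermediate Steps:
$t = 525059$ ($t = -829 + 525888 = 525059$)
$d = -4715$ ($d = -35 + 5 \left(-943 + 7\right) = -35 + 5 \left(-936\right) = -35 - 4680 = -4715$)
$s{\left(c \right)} = - 1378 c^{2}$
$\sqrt{s{\left(d \right)} + t} = \sqrt{- 1378 \left(-4715\right)^{2} + 525059} = \sqrt{\left(-1378\right) 22231225 + 525059} = \sqrt{-30634628050 + 525059} = \sqrt{-30634102991} = i \sqrt{30634102991}$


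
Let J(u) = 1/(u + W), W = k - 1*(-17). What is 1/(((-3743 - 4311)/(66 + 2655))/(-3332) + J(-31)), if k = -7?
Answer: -1511062/70613 ≈ -21.399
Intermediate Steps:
W = 10 (W = -7 - 1*(-17) = -7 + 17 = 10)
J(u) = 1/(10 + u) (J(u) = 1/(u + 10) = 1/(10 + u))
1/(((-3743 - 4311)/(66 + 2655))/(-3332) + J(-31)) = 1/(((-3743 - 4311)/(66 + 2655))/(-3332) + 1/(10 - 31)) = 1/(-8054/2721*(-1/3332) + 1/(-21)) = 1/(-8054*1/2721*(-1/3332) - 1/21) = 1/(-8054/2721*(-1/3332) - 1/21) = 1/(4027/4533186 - 1/21) = 1/(-70613/1511062) = -1511062/70613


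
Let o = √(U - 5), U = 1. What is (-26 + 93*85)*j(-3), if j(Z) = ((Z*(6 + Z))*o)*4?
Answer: -567288*I ≈ -5.6729e+5*I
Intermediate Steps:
o = 2*I (o = √(1 - 5) = √(-4) = 2*I ≈ 2.0*I)
j(Z) = 8*I*Z*(6 + Z) (j(Z) = ((Z*(6 + Z))*(2*I))*4 = (2*I*Z*(6 + Z))*4 = 8*I*Z*(6 + Z))
(-26 + 93*85)*j(-3) = (-26 + 93*85)*(8*I*(-3)*(6 - 3)) = (-26 + 7905)*(8*I*(-3)*3) = 7879*(-72*I) = -567288*I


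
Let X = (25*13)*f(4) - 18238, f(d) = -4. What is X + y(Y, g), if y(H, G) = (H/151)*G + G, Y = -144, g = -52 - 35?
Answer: -2950847/151 ≈ -19542.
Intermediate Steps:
g = -87
y(H, G) = G + G*H/151 (y(H, G) = (H/151)*G + G = G*H/151 + G = G + G*H/151)
X = -19538 (X = (25*13)*(-4) - 18238 = 325*(-4) - 18238 = -1300 - 18238 = -19538)
X + y(Y, g) = -19538 + (1/151)*(-87)*(151 - 144) = -19538 + (1/151)*(-87)*7 = -19538 - 609/151 = -2950847/151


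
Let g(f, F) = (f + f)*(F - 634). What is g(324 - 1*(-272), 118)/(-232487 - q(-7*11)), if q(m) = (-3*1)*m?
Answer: 307536/116359 ≈ 2.6430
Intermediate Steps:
g(f, F) = 2*f*(-634 + F) (g(f, F) = (2*f)*(-634 + F) = 2*f*(-634 + F))
q(m) = -3*m
g(324 - 1*(-272), 118)/(-232487 - q(-7*11)) = (2*(324 - 1*(-272))*(-634 + 118))/(-232487 - (-3)*(-7*11)) = (2*(324 + 272)*(-516))/(-232487 - (-3)*(-77)) = (2*596*(-516))/(-232487 - 1*231) = -615072/(-232487 - 231) = -615072/(-232718) = -615072*(-1/232718) = 307536/116359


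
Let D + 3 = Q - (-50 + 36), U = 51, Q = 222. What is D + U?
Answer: 284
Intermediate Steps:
D = 233 (D = -3 + (222 - (-50 + 36)) = -3 + (222 - 1*(-14)) = -3 + (222 + 14) = -3 + 236 = 233)
D + U = 233 + 51 = 284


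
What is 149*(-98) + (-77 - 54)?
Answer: -14733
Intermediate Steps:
149*(-98) + (-77 - 54) = -14602 - 131 = -14733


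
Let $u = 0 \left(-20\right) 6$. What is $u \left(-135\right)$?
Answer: $0$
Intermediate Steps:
$u = 0$ ($u = 0 \cdot 6 = 0$)
$u \left(-135\right) = 0 \left(-135\right) = 0$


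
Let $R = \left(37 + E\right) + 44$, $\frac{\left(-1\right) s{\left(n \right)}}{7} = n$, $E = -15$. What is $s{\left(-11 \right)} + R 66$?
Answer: $4433$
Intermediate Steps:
$s{\left(n \right)} = - 7 n$
$R = 66$ ($R = \left(37 - 15\right) + 44 = 22 + 44 = 66$)
$s{\left(-11 \right)} + R 66 = \left(-7\right) \left(-11\right) + 66 \cdot 66 = 77 + 4356 = 4433$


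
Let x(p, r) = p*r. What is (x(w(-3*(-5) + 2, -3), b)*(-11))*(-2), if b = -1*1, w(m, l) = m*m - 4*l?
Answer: -6622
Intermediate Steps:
w(m, l) = m² - 4*l
b = -1
(x(w(-3*(-5) + 2, -3), b)*(-11))*(-2) = ((((-3*(-5) + 2)² - 4*(-3))*(-1))*(-11))*(-2) = ((((15 + 2)² + 12)*(-1))*(-11))*(-2) = (((17² + 12)*(-1))*(-11))*(-2) = (((289 + 12)*(-1))*(-11))*(-2) = ((301*(-1))*(-11))*(-2) = -301*(-11)*(-2) = 3311*(-2) = -6622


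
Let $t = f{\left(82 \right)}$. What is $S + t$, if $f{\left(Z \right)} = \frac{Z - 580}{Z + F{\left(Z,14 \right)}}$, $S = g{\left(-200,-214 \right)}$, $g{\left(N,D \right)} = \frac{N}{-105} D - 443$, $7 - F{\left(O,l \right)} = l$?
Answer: $- \frac{450061}{525} \approx -857.26$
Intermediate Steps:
$F{\left(O,l \right)} = 7 - l$
$g{\left(N,D \right)} = -443 - \frac{D N}{105}$ ($g{\left(N,D \right)} = - \frac{N}{105} D - 443 = - \frac{D N}{105} - 443 = -443 - \frac{D N}{105}$)
$S = - \frac{17863}{21}$ ($S = -443 - \left(- \frac{214}{105}\right) \left(-200\right) = -443 - \frac{8560}{21} = - \frac{17863}{21} \approx -850.62$)
$f{\left(Z \right)} = \frac{-580 + Z}{-7 + Z}$ ($f{\left(Z \right)} = \frac{Z - 580}{Z + \left(7 - 14\right)} = \frac{-580 + Z}{Z + \left(7 - 14\right)} = \frac{-580 + Z}{Z - 7} = \frac{-580 + Z}{-7 + Z}$)
$t = - \frac{166}{25}$ ($t = \frac{-580 + 82}{-7 + 82} = \frac{1}{75} \left(-498\right) = - \frac{166}{25} \approx -6.64$)
$S + t = - \frac{17863}{21} - \frac{166}{25} = - \frac{450061}{525}$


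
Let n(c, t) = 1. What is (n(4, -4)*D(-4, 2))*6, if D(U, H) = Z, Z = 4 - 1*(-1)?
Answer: 30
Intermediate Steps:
Z = 5 (Z = 4 + 1 = 5)
D(U, H) = 5
(n(4, -4)*D(-4, 2))*6 = (1*5)*6 = 5*6 = 30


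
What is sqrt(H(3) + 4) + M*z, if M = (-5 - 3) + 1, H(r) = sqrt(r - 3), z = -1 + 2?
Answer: -5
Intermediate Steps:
z = 1
H(r) = sqrt(-3 + r)
M = -7 (M = -8 + 1 = -7)
sqrt(H(3) + 4) + M*z = sqrt(sqrt(-3 + 3) + 4) - 7*1 = sqrt(sqrt(0) + 4) - 7 = sqrt(0 + 4) - 7 = sqrt(4) - 7 = 2 - 7 = -5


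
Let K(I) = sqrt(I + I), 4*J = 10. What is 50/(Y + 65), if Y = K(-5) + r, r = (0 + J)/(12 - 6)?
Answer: 94200/123533 - 1440*I*sqrt(10)/123533 ≈ 0.76255 - 0.036862*I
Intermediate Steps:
J = 5/2 (J = (1/4)*10 = 5/2 ≈ 2.5000)
r = 5/12 (r = (0 + 5/2)/(12 - 6) = (5/2)/6 = (5/2)*(1/6) = 5/12 ≈ 0.41667)
K(I) = sqrt(2)*sqrt(I) (K(I) = sqrt(2*I) = sqrt(2)*sqrt(I))
Y = 5/12 + I*sqrt(10) (Y = sqrt(2)*sqrt(-5) + 5/12 = sqrt(2)*(I*sqrt(5)) + 5/12 = I*sqrt(10) + 5/12 = 5/12 + I*sqrt(10) ≈ 0.41667 + 3.1623*I)
50/(Y + 65) = 50/((5/12 + I*sqrt(10)) + 65) = 50/(785/12 + I*sqrt(10))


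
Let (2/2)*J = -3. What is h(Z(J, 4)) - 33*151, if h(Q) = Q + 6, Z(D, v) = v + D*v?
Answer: -4985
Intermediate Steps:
J = -3
h(Q) = 6 + Q
h(Z(J, 4)) - 33*151 = (6 + 4*(1 - 3)) - 33*151 = (6 + 4*(-2)) - 4983 = (6 - 8) - 4983 = -2 - 4983 = -4985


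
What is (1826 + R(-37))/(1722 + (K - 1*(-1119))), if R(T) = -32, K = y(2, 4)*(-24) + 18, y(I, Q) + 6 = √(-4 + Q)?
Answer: 46/77 ≈ 0.59740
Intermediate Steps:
y(I, Q) = -6 + √(-4 + Q)
K = 162 (K = (-6 + √(-4 + 4))*(-24) + 18 = (-6 + √0)*(-24) + 18 = (-6 + 0)*(-24) + 18 = -6*(-24) + 18 = 144 + 18 = 162)
(1826 + R(-37))/(1722 + (K - 1*(-1119))) = (1826 - 32)/(1722 + (162 - 1*(-1119))) = 1794/(1722 + (162 + 1119)) = 1794/(1722 + 1281) = 1794/3003 = 1794*(1/3003) = 46/77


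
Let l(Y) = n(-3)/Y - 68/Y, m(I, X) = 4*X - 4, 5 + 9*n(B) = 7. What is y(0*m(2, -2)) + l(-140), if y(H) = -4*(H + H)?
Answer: 61/126 ≈ 0.48413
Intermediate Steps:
n(B) = 2/9 (n(B) = -5/9 + (⅑)*7 = -5/9 + 7/9 = 2/9)
m(I, X) = -4 + 4*X
y(H) = -8*H
l(Y) = -610/(9*Y) (l(Y) = 2/(9*Y) - 68/Y = -610/(9*Y))
y(0*m(2, -2)) + l(-140) = -0*(-4 + 4*(-2)) - 610/9/(-140) = -0*(-4 - 8) - 610/9*(-1/140) = -0*(-12) + 61/126 = -8*0 + 61/126 = 0 + 61/126 = 61/126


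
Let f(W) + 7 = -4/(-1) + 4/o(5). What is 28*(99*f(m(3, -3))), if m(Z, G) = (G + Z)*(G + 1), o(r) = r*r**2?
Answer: -1028412/125 ≈ -8227.3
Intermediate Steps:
o(r) = r**3
m(Z, G) = (1 + G)*(G + Z) (m(Z, G) = (G + Z)*(1 + G) = (1 + G)*(G + Z))
f(W) = -371/125 (f(W) = -7 + (-4/(-1) + 4/(5**3)) = -7 + (-4*(-1) + 4/125) = -7 + (4 + 4*(1/125)) = -7 + (4 + 4/125) = -7 + 504/125 = -371/125)
28*(99*f(m(3, -3))) = 28*(99*(-371/125)) = 28*(-36729/125) = -1028412/125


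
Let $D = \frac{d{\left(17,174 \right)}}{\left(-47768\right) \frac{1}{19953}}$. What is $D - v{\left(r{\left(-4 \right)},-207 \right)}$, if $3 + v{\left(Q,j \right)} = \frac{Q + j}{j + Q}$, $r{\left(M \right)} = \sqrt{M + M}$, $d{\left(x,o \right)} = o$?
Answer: $- \frac{1688143}{23884} \approx -70.681$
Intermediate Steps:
$r{\left(M \right)} = \sqrt{2} \sqrt{M}$ ($r{\left(M \right)} = \sqrt{2 M} = \sqrt{2} \sqrt{M}$)
$v{\left(Q,j \right)} = -2$ ($v{\left(Q,j \right)} = -3 + \frac{Q + j}{j + Q} = -3 + \frac{Q + j}{Q + j} = -3 + 1 = -2$)
$D = - \frac{1735911}{23884}$ ($D = \frac{174}{\left(-47768\right) \frac{1}{19953}} = \frac{174}{- \frac{47768}{19953}} = 174 \left(- \frac{19953}{47768}\right) = - \frac{1735911}{23884} \approx -72.681$)
$D - v{\left(r{\left(-4 \right)},-207 \right)} = - \frac{1735911}{23884} - -2 = - \frac{1735911}{23884} + 2 = - \frac{1688143}{23884}$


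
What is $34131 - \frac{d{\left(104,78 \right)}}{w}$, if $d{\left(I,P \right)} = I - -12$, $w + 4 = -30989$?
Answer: $\frac{1057822199}{30993} \approx 34131.0$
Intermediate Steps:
$w = -30993$ ($w = -4 - 30989 = -30993$)
$d{\left(I,P \right)} = 12 + I$ ($d{\left(I,P \right)} = I + 12 = 12 + I$)
$34131 - \frac{d{\left(104,78 \right)}}{w} = 34131 - \frac{12 + 104}{-30993} = 34131 - 116 \left(- \frac{1}{30993}\right) = 34131 - - \frac{116}{30993} = 34131 + \frac{116}{30993} = \frac{1057822199}{30993}$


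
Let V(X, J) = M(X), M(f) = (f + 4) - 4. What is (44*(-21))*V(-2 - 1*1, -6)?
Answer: 2772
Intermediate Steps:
M(f) = f (M(f) = (4 + f) - 4 = f)
V(X, J) = X
(44*(-21))*V(-2 - 1*1, -6) = (44*(-21))*(-2 - 1*1) = -924*(-2 - 1) = -924*(-3) = 2772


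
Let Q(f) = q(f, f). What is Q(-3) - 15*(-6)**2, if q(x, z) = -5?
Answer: -545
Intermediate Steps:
Q(f) = -5
Q(-3) - 15*(-6)**2 = -5 - 15*(-6)**2 = -5 - 15*36 = -5 - 540 = -545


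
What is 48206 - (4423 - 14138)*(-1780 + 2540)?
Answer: 7431606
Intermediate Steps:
48206 - (4423 - 14138)*(-1780 + 2540) = 48206 - (-9715)*760 = 48206 - 1*(-7383400) = 48206 + 7383400 = 7431606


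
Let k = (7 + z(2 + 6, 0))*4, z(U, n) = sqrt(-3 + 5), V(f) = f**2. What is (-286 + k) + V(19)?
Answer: 103 + 4*sqrt(2) ≈ 108.66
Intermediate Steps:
z(U, n) = sqrt(2)
k = 28 + 4*sqrt(2) (k = (7 + sqrt(2))*4 = 28 + 4*sqrt(2) ≈ 33.657)
(-286 + k) + V(19) = (-286 + (28 + 4*sqrt(2))) + 19**2 = (-258 + 4*sqrt(2)) + 361 = 103 + 4*sqrt(2)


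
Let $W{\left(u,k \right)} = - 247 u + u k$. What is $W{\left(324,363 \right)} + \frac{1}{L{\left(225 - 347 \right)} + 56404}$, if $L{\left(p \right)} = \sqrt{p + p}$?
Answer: $\frac{29892542092261}{795352865} - \frac{i \sqrt{61}}{1590705730} \approx 37584.0 - 4.9099 \cdot 10^{-9} i$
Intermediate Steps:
$W{\left(u,k \right)} = - 247 u + k u$
$L{\left(p \right)} = \sqrt{2} \sqrt{p}$ ($L{\left(p \right)} = \sqrt{2 p} = \sqrt{2} \sqrt{p}$)
$W{\left(324,363 \right)} + \frac{1}{L{\left(225 - 347 \right)} + 56404} = 324 \left(-247 + 363\right) + \frac{1}{\sqrt{2} \sqrt{225 - 347} + 56404} = 324 \cdot 116 + \frac{1}{\sqrt{2} \sqrt{-122} + 56404} = 37584 + \frac{1}{\sqrt{2} i \sqrt{122} + 56404} = 37584 + \frac{1}{2 i \sqrt{61} + 56404} = 37584 + \frac{1}{56404 + 2 i \sqrt{61}}$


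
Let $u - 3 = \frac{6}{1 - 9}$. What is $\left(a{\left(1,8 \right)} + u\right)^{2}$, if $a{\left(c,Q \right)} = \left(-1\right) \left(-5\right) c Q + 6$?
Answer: $\frac{37249}{16} \approx 2328.1$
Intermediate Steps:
$a{\left(c,Q \right)} = 6 + 5 Q c$ ($a{\left(c,Q \right)} = 5 c Q + 6 = 5 Q c + 6 = 6 + 5 Q c$)
$u = \frac{9}{4}$ ($u = 3 + \frac{6}{1 - 9} = 3 + \frac{6}{-8} = 3 + 6 \left(- \frac{1}{8}\right) = 3 - \frac{3}{4} = \frac{9}{4} \approx 2.25$)
$\left(a{\left(1,8 \right)} + u\right)^{2} = \left(\left(6 + 5 \cdot 8 \cdot 1\right) + \frac{9}{4}\right)^{2} = \left(\left(6 + 40\right) + \frac{9}{4}\right)^{2} = \left(46 + \frac{9}{4}\right)^{2} = \left(\frac{193}{4}\right)^{2} = \frac{37249}{16}$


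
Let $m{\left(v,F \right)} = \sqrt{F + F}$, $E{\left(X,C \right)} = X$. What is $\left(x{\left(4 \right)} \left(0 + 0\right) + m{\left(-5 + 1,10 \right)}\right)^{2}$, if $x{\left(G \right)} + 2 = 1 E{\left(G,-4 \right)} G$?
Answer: $20$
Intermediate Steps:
$m{\left(v,F \right)} = \sqrt{2} \sqrt{F}$ ($m{\left(v,F \right)} = \sqrt{2 F} = \sqrt{2} \sqrt{F}$)
$x{\left(G \right)} = -2 + G^{2}$ ($x{\left(G \right)} = -2 + 1 G G = -2 + G G = -2 + G^{2}$)
$\left(x{\left(4 \right)} \left(0 + 0\right) + m{\left(-5 + 1,10 \right)}\right)^{2} = \left(\left(-2 + 4^{2}\right) \left(0 + 0\right) + \sqrt{2} \sqrt{10}\right)^{2} = \left(\left(-2 + 16\right) 0 + 2 \sqrt{5}\right)^{2} = \left(14 \cdot 0 + 2 \sqrt{5}\right)^{2} = \left(0 + 2 \sqrt{5}\right)^{2} = \left(2 \sqrt{5}\right)^{2} = 20$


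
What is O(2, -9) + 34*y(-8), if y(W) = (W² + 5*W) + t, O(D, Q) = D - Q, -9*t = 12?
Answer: 2345/3 ≈ 781.67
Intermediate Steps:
t = -4/3 (t = -⅑*12 = -4/3 ≈ -1.3333)
y(W) = -4/3 + W² + 5*W (y(W) = (W² + 5*W) - 4/3 = -4/3 + W² + 5*W)
O(2, -9) + 34*y(-8) = (2 - 1*(-9)) + 34*(-4/3 + (-8)² + 5*(-8)) = (2 + 9) + 34*(-4/3 + 64 - 40) = 11 + 34*(68/3) = 11 + 2312/3 = 2345/3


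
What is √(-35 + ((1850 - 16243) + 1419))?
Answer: I*√13009 ≈ 114.06*I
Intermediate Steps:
√(-35 + ((1850 - 16243) + 1419)) = √(-35 + (-14393 + 1419)) = √(-35 - 12974) = √(-13009) = I*√13009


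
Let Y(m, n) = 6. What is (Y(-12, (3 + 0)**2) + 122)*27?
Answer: 3456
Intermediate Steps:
(Y(-12, (3 + 0)**2) + 122)*27 = (6 + 122)*27 = 128*27 = 3456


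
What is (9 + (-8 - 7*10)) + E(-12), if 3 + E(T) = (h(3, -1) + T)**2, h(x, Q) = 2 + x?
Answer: -23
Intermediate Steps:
E(T) = -3 + (5 + T)**2 (E(T) = -3 + ((2 + 3) + T)**2 = -3 + (5 + T)**2)
(9 + (-8 - 7*10)) + E(-12) = (9 + (-8 - 7*10)) + (-3 + (5 - 12)**2) = (9 + (-8 - 70)) + (-3 + (-7)**2) = (9 - 78) + (-3 + 49) = -69 + 46 = -23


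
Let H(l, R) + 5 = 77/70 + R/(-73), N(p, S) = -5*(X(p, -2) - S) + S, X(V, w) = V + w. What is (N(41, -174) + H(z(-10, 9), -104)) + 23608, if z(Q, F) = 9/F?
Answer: 16327563/730 ≈ 22367.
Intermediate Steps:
N(p, S) = 10 - 5*p + 6*S (N(p, S) = -5*((p - 2) - S) + S = -5*((-2 + p) - S) + S = -5*(-2 + p - S) + S = (10 - 5*p + 5*S) + S = 10 - 5*p + 6*S)
H(l, R) = -39/10 - R/73 (H(l, R) = -5 + (77/70 + R/(-73)) = -5 + (77*(1/70) + R*(-1/73)) = -5 + (11/10 - R/73) = -39/10 - R/73)
(N(41, -174) + H(z(-10, 9), -104)) + 23608 = ((10 - 5*41 + 6*(-174)) + (-39/10 - 1/73*(-104))) + 23608 = ((10 - 205 - 1044) + (-39/10 + 104/73)) + 23608 = (-1239 - 1807/730) + 23608 = -906277/730 + 23608 = 16327563/730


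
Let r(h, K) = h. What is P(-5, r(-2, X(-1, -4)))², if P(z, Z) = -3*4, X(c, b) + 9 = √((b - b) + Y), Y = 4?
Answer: 144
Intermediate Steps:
X(c, b) = -7 (X(c, b) = -9 + √((b - b) + 4) = -9 + √(0 + 4) = -9 + √4 = -9 + 2 = -7)
P(z, Z) = -12
P(-5, r(-2, X(-1, -4)))² = (-12)² = 144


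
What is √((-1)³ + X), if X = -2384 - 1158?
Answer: I*√3543 ≈ 59.523*I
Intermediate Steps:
X = -3542
√((-1)³ + X) = √((-1)³ - 3542) = √(-1 - 3542) = √(-3543) = I*√3543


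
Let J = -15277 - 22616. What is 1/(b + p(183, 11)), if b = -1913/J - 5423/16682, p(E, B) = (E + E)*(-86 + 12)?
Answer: -632131026/17120810289257 ≈ -3.6922e-5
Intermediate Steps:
J = -37893
p(E, B) = -148*E (p(E, B) = (2*E)*(-74) = -148*E)
b = -173581073/632131026 (b = -1913/(-37893) - 5423/16682 = -1913*(-1/37893) - 5423*1/16682 = 1913/37893 - 5423/16682 = -173581073/632131026 ≈ -0.27460)
1/(b + p(183, 11)) = 1/(-173581073/632131026 - 148*183) = 1/(-173581073/632131026 - 27084) = 1/(-17120810289257/632131026) = -632131026/17120810289257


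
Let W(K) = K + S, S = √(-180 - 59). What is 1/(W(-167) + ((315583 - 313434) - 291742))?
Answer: -289760/83960857839 - I*√239/83960857839 ≈ -3.4511e-6 - 1.8413e-10*I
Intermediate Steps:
S = I*√239 (S = √(-239) = I*√239 ≈ 15.46*I)
W(K) = K + I*√239
1/(W(-167) + ((315583 - 313434) - 291742)) = 1/((-167 + I*√239) + ((315583 - 313434) - 291742)) = 1/((-167 + I*√239) + (2149 - 291742)) = 1/((-167 + I*√239) - 289593) = 1/(-289760 + I*√239)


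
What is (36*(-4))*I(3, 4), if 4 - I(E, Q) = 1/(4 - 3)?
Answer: -432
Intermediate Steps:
I(E, Q) = 3 (I(E, Q) = 4 - 1/(4 - 3) = 4 - 1/1 = 4 - 1*1 = 4 - 1 = 3)
(36*(-4))*I(3, 4) = (36*(-4))*3 = -144*3 = -432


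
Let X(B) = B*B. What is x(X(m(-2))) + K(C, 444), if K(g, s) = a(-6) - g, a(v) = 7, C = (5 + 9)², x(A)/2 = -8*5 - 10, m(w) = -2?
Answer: -289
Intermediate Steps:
X(B) = B²
x(A) = -100 (x(A) = 2*(-8*5 - 10) = 2*(-40 - 10) = 2*(-50) = -100)
C = 196 (C = 14² = 196)
K(g, s) = 7 - g
x(X(m(-2))) + K(C, 444) = -100 + (7 - 1*196) = -100 + (7 - 196) = -100 - 189 = -289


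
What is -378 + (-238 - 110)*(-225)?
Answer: 77922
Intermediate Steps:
-378 + (-238 - 110)*(-225) = -378 - 348*(-225) = -378 + 78300 = 77922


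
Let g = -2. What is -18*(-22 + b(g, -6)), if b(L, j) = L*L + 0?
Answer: 324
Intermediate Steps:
b(L, j) = L**2 (b(L, j) = L**2 + 0 = L**2)
-18*(-22 + b(g, -6)) = -18*(-22 + (-2)**2) = -18*(-22 + 4) = -18*(-18) = 324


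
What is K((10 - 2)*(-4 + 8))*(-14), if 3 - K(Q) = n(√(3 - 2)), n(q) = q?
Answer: -28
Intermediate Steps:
K(Q) = 2 (K(Q) = 3 - √(3 - 2) = 3 - √1 = 3 - 1*1 = 3 - 1 = 2)
K((10 - 2)*(-4 + 8))*(-14) = 2*(-14) = -28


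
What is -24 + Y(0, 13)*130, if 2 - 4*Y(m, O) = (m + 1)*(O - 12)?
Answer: 17/2 ≈ 8.5000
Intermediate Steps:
Y(m, O) = ½ - (1 + m)*(-12 + O)/4 (Y(m, O) = ½ - (m + 1)*(O - 12)/4 = ½ - (1 + m)*(-12 + O)/4)
-24 + Y(0, 13)*130 = -24 + (7/2 + 3*0 - ¼*13 - ¼*13*0)*130 = -24 + (7/2 + 0 - 13/4 + 0)*130 = -24 + (¼)*130 = -24 + 65/2 = 17/2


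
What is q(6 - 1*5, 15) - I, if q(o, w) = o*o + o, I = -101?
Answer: 103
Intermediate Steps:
q(o, w) = o + o² (q(o, w) = o² + o = o + o²)
q(6 - 1*5, 15) - I = (6 - 1*5)*(1 + (6 - 1*5)) - 1*(-101) = (6 - 5)*(1 + (6 - 5)) + 101 = 1*(1 + 1) + 101 = 1*2 + 101 = 2 + 101 = 103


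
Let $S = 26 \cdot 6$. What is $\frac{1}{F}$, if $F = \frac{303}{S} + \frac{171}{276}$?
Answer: $\frac{299}{766} \approx 0.39034$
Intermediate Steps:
$S = 156$
$F = \frac{766}{299}$ ($F = \frac{303}{156} + \frac{171}{276} = 303 \cdot \frac{1}{156} + 171 \cdot \frac{1}{276} = \frac{101}{52} + \frac{57}{92} = \frac{766}{299} \approx 2.5619$)
$\frac{1}{F} = \frac{1}{\frac{766}{299}} = \frac{299}{766}$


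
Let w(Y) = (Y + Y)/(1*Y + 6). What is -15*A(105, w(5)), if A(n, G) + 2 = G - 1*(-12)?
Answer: -1800/11 ≈ -163.64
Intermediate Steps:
w(Y) = 2*Y/(6 + Y) (w(Y) = (2*Y)/(Y + 6) = (2*Y)/(6 + Y) = 2*Y/(6 + Y))
A(n, G) = 10 + G (A(n, G) = -2 + (G - 1*(-12)) = -2 + (G + 12) = -2 + (12 + G) = 10 + G)
-15*A(105, w(5)) = -15*(10 + 2*5/(6 + 5)) = -15*(10 + 2*5/11) = -15*(10 + 2*5*(1/11)) = -15*(10 + 10/11) = -15*120/11 = -1800/11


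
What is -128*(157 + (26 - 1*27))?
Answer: -19968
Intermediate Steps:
-128*(157 + (26 - 1*27)) = -128*(157 + (26 - 27)) = -128*(157 - 1) = -128*156 = -19968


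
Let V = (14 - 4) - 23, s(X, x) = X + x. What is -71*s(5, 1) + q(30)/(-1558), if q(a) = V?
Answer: -663695/1558 ≈ -425.99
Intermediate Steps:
V = -13 (V = 10 - 23 = -13)
q(a) = -13
-71*s(5, 1) + q(30)/(-1558) = -71*(5 + 1) - 13/(-1558) = -71*6 - 13*(-1/1558) = -426 + 13/1558 = -663695/1558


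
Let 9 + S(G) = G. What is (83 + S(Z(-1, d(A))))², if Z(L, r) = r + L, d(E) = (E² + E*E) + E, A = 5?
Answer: 16384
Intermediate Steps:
d(E) = E + 2*E² (d(E) = (E² + E²) + E = 2*E² + E = E + 2*E²)
Z(L, r) = L + r
S(G) = -9 + G
(83 + S(Z(-1, d(A))))² = (83 + (-9 + (-1 + 5*(1 + 2*5))))² = (83 + (-9 + (-1 + 5*(1 + 10))))² = (83 + (-9 + (-1 + 5*11)))² = (83 + (-9 + (-1 + 55)))² = (83 + (-9 + 54))² = (83 + 45)² = 128² = 16384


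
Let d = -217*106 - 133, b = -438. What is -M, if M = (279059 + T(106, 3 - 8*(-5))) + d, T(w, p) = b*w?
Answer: -209496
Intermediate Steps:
T(w, p) = -438*w
d = -23135 (d = -23002 - 133 = -23135)
M = 209496 (M = (279059 - 438*106) - 23135 = (279059 - 46428) - 23135 = 232631 - 23135 = 209496)
-M = -1*209496 = -209496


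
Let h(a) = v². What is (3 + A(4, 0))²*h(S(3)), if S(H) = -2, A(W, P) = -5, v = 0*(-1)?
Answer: 0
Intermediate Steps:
v = 0
h(a) = 0 (h(a) = 0² = 0)
(3 + A(4, 0))²*h(S(3)) = (3 - 5)²*0 = (-2)²*0 = 4*0 = 0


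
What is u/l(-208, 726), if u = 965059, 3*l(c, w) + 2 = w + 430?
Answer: 2895177/1154 ≈ 2508.8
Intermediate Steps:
l(c, w) = 428/3 + w/3 (l(c, w) = -2/3 + (w + 430)/3 = -2/3 + (430 + w)/3 = -2/3 + (430/3 + w/3) = 428/3 + w/3)
u/l(-208, 726) = 965059/(428/3 + (1/3)*726) = 965059/(428/3 + 242) = 965059/(1154/3) = 965059*(3/1154) = 2895177/1154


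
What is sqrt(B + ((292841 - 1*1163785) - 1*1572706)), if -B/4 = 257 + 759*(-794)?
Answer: I*sqrt(34094) ≈ 184.65*I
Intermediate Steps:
B = 2409556 (B = -4*(257 + 759*(-794)) = -4*(257 - 602646) = -4*(-602389) = 2409556)
sqrt(B + ((292841 - 1*1163785) - 1*1572706)) = sqrt(2409556 + ((292841 - 1*1163785) - 1*1572706)) = sqrt(2409556 + ((292841 - 1163785) - 1572706)) = sqrt(2409556 + (-870944 - 1572706)) = sqrt(2409556 - 2443650) = sqrt(-34094) = I*sqrt(34094)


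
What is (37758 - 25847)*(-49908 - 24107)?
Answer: -881592665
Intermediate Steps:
(37758 - 25847)*(-49908 - 24107) = 11911*(-74015) = -881592665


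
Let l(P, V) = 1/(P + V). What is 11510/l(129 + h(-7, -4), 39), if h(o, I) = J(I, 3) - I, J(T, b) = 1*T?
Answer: 1933680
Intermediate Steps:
J(T, b) = T
h(o, I) = 0 (h(o, I) = I - I = 0)
11510/l(129 + h(-7, -4), 39) = 11510/(1/((129 + 0) + 39)) = 11510/(1/(129 + 39)) = 11510/(1/168) = 11510*168 = 1933680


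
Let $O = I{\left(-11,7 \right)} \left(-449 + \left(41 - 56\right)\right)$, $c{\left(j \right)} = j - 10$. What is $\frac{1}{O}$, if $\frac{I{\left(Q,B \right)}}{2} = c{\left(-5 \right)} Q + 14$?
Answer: $- \frac{1}{166112} \approx -6.02 \cdot 10^{-6}$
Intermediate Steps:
$c{\left(j \right)} = -10 + j$ ($c{\left(j \right)} = j - 10 = -10 + j$)
$I{\left(Q,B \right)} = 28 - 30 Q$ ($I{\left(Q,B \right)} = 2 \left(\left(-10 - 5\right) Q + 14\right) = 2 \left(- 15 Q + 14\right) = 2 \left(14 - 15 Q\right) = 28 - 30 Q$)
$O = -166112$ ($O = \left(28 - -330\right) \left(-449 + \left(41 - 56\right)\right) = \left(28 + 330\right) \left(-449 - 15\right) = 358 \left(-464\right) = -166112$)
$\frac{1}{O} = \frac{1}{-166112} = - \frac{1}{166112}$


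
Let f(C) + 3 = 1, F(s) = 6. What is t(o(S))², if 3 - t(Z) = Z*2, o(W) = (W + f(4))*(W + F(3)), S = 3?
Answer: 225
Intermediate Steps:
f(C) = -2 (f(C) = -3 + 1 = -2)
o(W) = (-2 + W)*(6 + W) (o(W) = (W - 2)*(W + 6) = (-2 + W)*(6 + W))
t(Z) = 3 - 2*Z (t(Z) = 3 - Z*2 = 3 - 2*Z)
t(o(S))² = (3 - 2*(-12 + 3² + 4*3))² = (3 - 2*(-12 + 9 + 12))² = (3 - 2*9)² = (3 - 18)² = (-15)² = 225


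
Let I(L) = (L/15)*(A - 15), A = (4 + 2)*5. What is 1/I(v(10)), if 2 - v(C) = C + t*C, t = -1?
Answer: 1/2 ≈ 0.50000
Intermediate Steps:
A = 30 (A = 6*5 = 30)
v(C) = 2 (v(C) = 2 - (C - C) = 2 - 1*0 = 2 + 0 = 2)
I(L) = L (I(L) = (L/15)*(30 - 15) = (L*(1/15))*15 = (L/15)*15 = L)
1/I(v(10)) = 1/2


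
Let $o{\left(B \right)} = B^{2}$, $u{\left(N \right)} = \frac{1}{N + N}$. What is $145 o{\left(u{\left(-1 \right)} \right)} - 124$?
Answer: $- \frac{351}{4} \approx -87.75$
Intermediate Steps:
$u{\left(N \right)} = \frac{1}{2 N}$
$145 o{\left(u{\left(-1 \right)} \right)} - 124 = 145 \left(\frac{1}{2 \left(-1\right)}\right)^{2} - 124 = 145 \left(\frac{1}{2} \left(-1\right)\right)^{2} - 124 = 145 \left(- \frac{1}{2}\right)^{2} - 124 = 145 \cdot \frac{1}{4} - 124 = \frac{145}{4} - 124 = - \frac{351}{4}$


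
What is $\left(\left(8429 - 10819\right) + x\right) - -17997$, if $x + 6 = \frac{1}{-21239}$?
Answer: $\frac{331349638}{21239} \approx 15601.0$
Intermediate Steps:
$x = - \frac{127435}{21239}$ ($x = -6 + \frac{1}{-21239} = -6 - \frac{1}{21239} = - \frac{127435}{21239} \approx -6.0$)
$\left(\left(8429 - 10819\right) + x\right) - -17997 = \left(\left(8429 - 10819\right) - \frac{127435}{21239}\right) - -17997 = \left(-2390 - \frac{127435}{21239}\right) + 17997 = - \frac{50888645}{21239} + 17997 = \frac{331349638}{21239}$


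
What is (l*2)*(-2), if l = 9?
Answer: -36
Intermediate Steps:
(l*2)*(-2) = (9*2)*(-2) = 18*(-2) = -36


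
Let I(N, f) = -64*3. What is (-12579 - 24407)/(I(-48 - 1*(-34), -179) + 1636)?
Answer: -18493/722 ≈ -25.614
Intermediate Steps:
I(N, f) = -192
(-12579 - 24407)/(I(-48 - 1*(-34), -179) + 1636) = (-12579 - 24407)/(-192 + 1636) = -36986/1444 = -36986*1/1444 = -18493/722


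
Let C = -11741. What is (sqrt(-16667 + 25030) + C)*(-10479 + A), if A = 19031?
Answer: -100409032 + 8552*sqrt(8363) ≈ -9.9627e+7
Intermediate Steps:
(sqrt(-16667 + 25030) + C)*(-10479 + A) = (sqrt(-16667 + 25030) - 11741)*(-10479 + 19031) = (sqrt(8363) - 11741)*8552 = (-11741 + sqrt(8363))*8552 = -100409032 + 8552*sqrt(8363)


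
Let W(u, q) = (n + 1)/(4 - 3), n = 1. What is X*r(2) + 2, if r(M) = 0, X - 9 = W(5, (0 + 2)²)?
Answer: 2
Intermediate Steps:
W(u, q) = 2 (W(u, q) = (1 + 1)/(4 - 3) = 2/1 = 2*1 = 2)
X = 11 (X = 9 + 2 = 11)
X*r(2) + 2 = 11*0 + 2 = 0 + 2 = 2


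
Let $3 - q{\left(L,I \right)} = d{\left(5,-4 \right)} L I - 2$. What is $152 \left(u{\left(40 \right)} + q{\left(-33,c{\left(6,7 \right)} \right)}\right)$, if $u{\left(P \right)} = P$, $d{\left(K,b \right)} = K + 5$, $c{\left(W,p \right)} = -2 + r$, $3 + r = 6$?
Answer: $57000$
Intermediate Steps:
$r = 3$ ($r = -3 + 6 = 3$)
$c{\left(W,p \right)} = 1$ ($c{\left(W,p \right)} = -2 + 3 = 1$)
$d{\left(K,b \right)} = 5 + K$
$q{\left(L,I \right)} = 5 - 10 I L$ ($q{\left(L,I \right)} = 3 - \left(\left(5 + 5\right) L I - 2\right) = 3 - \left(10 L I - 2\right) = 3 - \left(10 I L - 2\right) = 3 - \left(-2 + 10 I L\right) = 5 - 10 I L$)
$152 \left(u{\left(40 \right)} + q{\left(-33,c{\left(6,7 \right)} \right)}\right) = 152 \left(40 - \left(-5 + 10 \left(-33\right)\right)\right) = 152 \left(40 + \left(5 + 330\right)\right) = 152 \left(40 + 335\right) = 152 \cdot 375 = 57000$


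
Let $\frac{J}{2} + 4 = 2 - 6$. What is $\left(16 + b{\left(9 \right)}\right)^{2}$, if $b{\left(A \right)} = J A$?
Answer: $16384$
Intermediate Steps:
$J = -16$ ($J = -8 + 2 \left(2 - 6\right) = -8 + 2 \left(-4\right) = -8 - 8 = -16$)
$b{\left(A \right)} = - 16 A$
$\left(16 + b{\left(9 \right)}\right)^{2} = \left(16 - 144\right)^{2} = \left(-128\right)^{2} = 16384$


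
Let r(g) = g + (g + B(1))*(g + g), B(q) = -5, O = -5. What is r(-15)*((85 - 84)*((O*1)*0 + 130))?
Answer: 76050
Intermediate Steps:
r(g) = g + 2*g*(-5 + g) (r(g) = g + (g - 5)*(g + g) = g + (-5 + g)*(2*g) = g + 2*g*(-5 + g))
r(-15)*((85 - 84)*((O*1)*0 + 130)) = (-15*(-9 + 2*(-15)))*((85 - 84)*(-5*1*0 + 130)) = (-15*(-9 - 30))*(1*(-5*0 + 130)) = (-15*(-39))*(1*(0 + 130)) = 585*(1*130) = 585*130 = 76050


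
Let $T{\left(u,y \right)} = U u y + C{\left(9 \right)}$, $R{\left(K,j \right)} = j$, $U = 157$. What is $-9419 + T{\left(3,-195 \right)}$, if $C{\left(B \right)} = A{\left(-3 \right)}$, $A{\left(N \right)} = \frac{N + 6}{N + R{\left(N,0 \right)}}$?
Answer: $-101265$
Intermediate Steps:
$A{\left(N \right)} = \frac{6 + N}{N}$ ($A{\left(N \right)} = \frac{N + 6}{N + 0} = \frac{6 + N}{N}$)
$C{\left(B \right)} = -1$ ($C{\left(B \right)} = \frac{6 - 3}{-3} = \left(- \frac{1}{3}\right) 3 = -1$)
$T{\left(u,y \right)} = -1 + 157 u y$ ($T{\left(u,y \right)} = 157 u y - 1 = -1 + 157 u y$)
$-9419 + T{\left(3,-195 \right)} = -9419 + \left(-1 + 157 \cdot 3 \left(-195\right)\right) = -9419 - 91846 = -101265$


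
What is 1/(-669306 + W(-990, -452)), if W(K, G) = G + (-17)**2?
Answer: -1/669469 ≈ -1.4937e-6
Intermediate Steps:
W(K, G) = 289 + G (W(K, G) = G + 289 = 289 + G)
1/(-669306 + W(-990, -452)) = 1/(-669306 + (289 - 452)) = 1/(-669306 - 163) = 1/(-669469) = -1/669469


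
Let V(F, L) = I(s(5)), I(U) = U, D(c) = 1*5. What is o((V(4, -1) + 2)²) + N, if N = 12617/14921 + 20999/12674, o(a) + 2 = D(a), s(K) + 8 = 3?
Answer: 1040560199/189108754 ≈ 5.5024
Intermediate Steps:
D(c) = 5
s(K) = -5 (s(K) = -8 + 3 = -5)
V(F, L) = -5
o(a) = 3 (o(a) = -2 + 5 = 3)
N = 473233937/189108754 (N = 12617*(1/14921) + 20999*(1/12674) = 12617/14921 + 20999/12674 = 473233937/189108754 ≈ 2.5024)
o((V(4, -1) + 2)²) + N = 3 + 473233937/189108754 = 1040560199/189108754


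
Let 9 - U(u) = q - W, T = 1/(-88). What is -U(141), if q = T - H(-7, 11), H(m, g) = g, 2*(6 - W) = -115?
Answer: -7349/88 ≈ -83.511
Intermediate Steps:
W = 127/2 (W = 6 - ½*(-115) = 6 + 115/2 = 127/2 ≈ 63.500)
T = -1/88 ≈ -0.011364
q = -969/88 (q = -1/88 - 1*11 = -1/88 - 11 = -969/88 ≈ -11.011)
U(u) = 7349/88 (U(u) = 9 - (-969/88 - 1*127/2) = 9 - (-969/88 - 127/2) = 9 - 1*(-6557/88) = 9 + 6557/88 = 7349/88)
-U(141) = -1*7349/88 = -7349/88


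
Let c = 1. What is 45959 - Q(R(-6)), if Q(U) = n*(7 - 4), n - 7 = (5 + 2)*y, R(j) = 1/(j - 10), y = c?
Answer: 45917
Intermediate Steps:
y = 1
R(j) = 1/(-10 + j)
n = 14 (n = 7 + (5 + 2)*1 = 7 + 7*1 = 7 + 7 = 14)
Q(U) = 42 (Q(U) = 14*(7 - 4) = 14*3 = 42)
45959 - Q(R(-6)) = 45959 - 1*42 = 45959 - 42 = 45917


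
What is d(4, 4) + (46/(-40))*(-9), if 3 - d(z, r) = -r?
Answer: 347/20 ≈ 17.350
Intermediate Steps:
d(z, r) = 3 + r (d(z, r) = 3 - (-1)*r = 3 + r)
d(4, 4) + (46/(-40))*(-9) = (3 + 4) + (46/(-40))*(-9) = 7 + (46*(-1/40))*(-9) = 7 - 23/20*(-9) = 7 + 207/20 = 347/20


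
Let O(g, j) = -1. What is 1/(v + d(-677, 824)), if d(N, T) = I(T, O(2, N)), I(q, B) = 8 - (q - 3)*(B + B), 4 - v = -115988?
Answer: 1/117642 ≈ 8.5004e-6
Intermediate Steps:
v = 115992 (v = 4 - 1*(-115988) = 4 + 115988 = 115992)
I(q, B) = 8 - 2*B*(-3 + q) (I(q, B) = 8 - (-3 + q)*2*B = 8 - 2*B*(-3 + q))
d(N, T) = 2 + 2*T (d(N, T) = 8 + 6*(-1) - 2*(-1)*T = 8 - 6 + 2*T = 2 + 2*T)
1/(v + d(-677, 824)) = 1/(115992 + (2 + 2*824)) = 1/(115992 + (2 + 1648)) = 1/(115992 + 1650) = 1/117642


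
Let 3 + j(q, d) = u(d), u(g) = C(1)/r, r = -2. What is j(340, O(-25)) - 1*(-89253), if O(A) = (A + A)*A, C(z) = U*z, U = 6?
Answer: 89247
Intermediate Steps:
C(z) = 6*z
O(A) = 2*A² (O(A) = (2*A)*A = 2*A²)
u(g) = -3 (u(g) = (6*1)/(-2) = 6*(-½) = -3)
j(q, d) = -6 (j(q, d) = -3 - 3 = -6)
j(340, O(-25)) - 1*(-89253) = -6 - 1*(-89253) = -6 + 89253 = 89247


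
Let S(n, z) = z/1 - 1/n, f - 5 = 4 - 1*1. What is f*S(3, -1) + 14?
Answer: 10/3 ≈ 3.3333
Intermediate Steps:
f = 8 (f = 5 + (4 - 1*1) = 5 + (4 - 1) = 5 + 3 = 8)
S(n, z) = z - 1/n (S(n, z) = z*1 - 1/n = z - 1/n)
f*S(3, -1) + 14 = 8*(-1 - 1/3) + 14 = 8*(-1 - 1*⅓) + 14 = 8*(-1 - ⅓) + 14 = 8*(-4/3) + 14 = -32/3 + 14 = 10/3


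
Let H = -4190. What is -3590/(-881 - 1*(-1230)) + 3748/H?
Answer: -8175076/731155 ≈ -11.181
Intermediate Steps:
-3590/(-881 - 1*(-1230)) + 3748/H = -3590/(-881 - 1*(-1230)) + 3748/(-4190) = -3590/(-881 + 1230) + 3748*(-1/4190) = -3590/349 - 1874/2095 = -8175076/731155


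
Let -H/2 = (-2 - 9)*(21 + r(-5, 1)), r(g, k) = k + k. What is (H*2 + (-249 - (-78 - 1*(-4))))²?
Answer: 700569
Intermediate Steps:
r(g, k) = 2*k
H = 506 (H = -2*(-2 - 9)*(21 + 2*1) = -(-22)*(21 + 2) = -(-22)*23 = -2*(-253) = 506)
(H*2 + (-249 - (-78 - 1*(-4))))² = (506*2 + (-249 - (-78 - 1*(-4))))² = (1012 + (-249 - (-78 + 4)))² = (1012 + (-249 - 1*(-74)))² = (1012 + (-249 + 74))² = (1012 - 175)² = 837² = 700569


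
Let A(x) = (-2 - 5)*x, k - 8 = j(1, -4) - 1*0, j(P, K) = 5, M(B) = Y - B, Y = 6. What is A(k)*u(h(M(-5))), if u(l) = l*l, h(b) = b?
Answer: -11011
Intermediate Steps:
M(B) = 6 - B
u(l) = l**2
k = 13 (k = 8 + (5 - 1*0) = 8 + (5 + 0) = 8 + 5 = 13)
A(x) = -7*x
A(k)*u(h(M(-5))) = (-7*13)*(6 - 1*(-5))**2 = -91*(6 + 5)**2 = -91*11**2 = -91*121 = -11011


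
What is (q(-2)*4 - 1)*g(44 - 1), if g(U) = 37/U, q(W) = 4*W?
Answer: -1221/43 ≈ -28.395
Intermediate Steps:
(q(-2)*4 - 1)*g(44 - 1) = ((4*(-2))*4 - 1)*(37/(44 - 1)) = (-8*4 - 1)*(37/43) = (-32 - 1)*(37*(1/43)) = -33*37/43 = -1221/43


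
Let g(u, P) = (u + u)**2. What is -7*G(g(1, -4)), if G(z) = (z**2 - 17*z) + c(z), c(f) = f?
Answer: 336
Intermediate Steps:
g(u, P) = 4*u**2 (g(u, P) = (2*u)**2 = 4*u**2)
G(z) = z**2 - 16*z (G(z) = (z**2 - 17*z) + z = z**2 - 16*z)
-7*G(g(1, -4)) = -7*4*1**2*(-16 + 4*1**2) = -7*4*1*(-16 + 4*1) = -28*(-16 + 4) = -28*(-12) = -7*(-48) = 336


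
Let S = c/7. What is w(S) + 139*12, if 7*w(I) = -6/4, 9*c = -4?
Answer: 23349/14 ≈ 1667.8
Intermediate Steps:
c = -4/9 (c = (⅑)*(-4) = -4/9 ≈ -0.44444)
S = -4/63 (S = -4/9/7 = -4/9*⅐ = -4/63 ≈ -0.063492)
w(I) = -3/14 (w(I) = (-6/4)/7 = (-6*¼)/7 = (⅐)*(-3/2) = -3/14)
w(S) + 139*12 = -3/14 + 139*12 = -3/14 + 1668 = 23349/14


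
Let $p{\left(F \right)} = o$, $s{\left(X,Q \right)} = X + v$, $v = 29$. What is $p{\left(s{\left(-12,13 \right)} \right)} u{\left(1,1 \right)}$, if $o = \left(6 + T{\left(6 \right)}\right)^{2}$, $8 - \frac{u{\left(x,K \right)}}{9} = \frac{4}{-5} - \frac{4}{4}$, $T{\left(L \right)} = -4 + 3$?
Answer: $2205$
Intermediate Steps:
$s{\left(X,Q \right)} = 29 + X$ ($s{\left(X,Q \right)} = X + 29 = 29 + X$)
$T{\left(L \right)} = -1$
$u{\left(x,K \right)} = \frac{441}{5}$ ($u{\left(x,K \right)} = 72 - 9 \left(\frac{4}{-5} - \frac{4}{4}\right) = 72 - 9 \left(4 \left(- \frac{1}{5}\right) - 1\right) = 72 - 9 \left(- \frac{4}{5} - 1\right) = 72 - - \frac{81}{5} = 72 + \frac{81}{5} = \frac{441}{5}$)
$o = 25$ ($o = \left(6 - 1\right)^{2} = 5^{2} = 25$)
$p{\left(F \right)} = 25$
$p{\left(s{\left(-12,13 \right)} \right)} u{\left(1,1 \right)} = 25 \cdot \frac{441}{5} = 2205$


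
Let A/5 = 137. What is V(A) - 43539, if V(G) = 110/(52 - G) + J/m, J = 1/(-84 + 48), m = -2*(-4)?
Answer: -2645788723/60768 ≈ -43539.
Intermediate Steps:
A = 685 (A = 5*137 = 685)
m = 8
J = -1/36 (J = 1/(-36) = -1/36 ≈ -0.027778)
V(G) = -1/288 + 110/(52 - G) (V(G) = 110/(52 - G) - 1/36/8 = 110/(52 - G) - 1/36*1/8 = 110/(52 - G) - 1/288 = -1/288 + 110/(52 - G))
V(A) - 43539 = (-31628 - 1*685)/(288*(-52 + 685)) - 43539 = (1/288)*(-31628 - 685)/633 - 43539 = (1/288)*(1/633)*(-32313) - 43539 = -10771/60768 - 43539 = -2645788723/60768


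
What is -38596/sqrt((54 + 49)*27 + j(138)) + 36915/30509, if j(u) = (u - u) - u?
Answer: 36915/30509 - 38596*sqrt(2643)/2643 ≈ -749.54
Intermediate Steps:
j(u) = -u (j(u) = 0 - u = -u)
-38596/sqrt((54 + 49)*27 + j(138)) + 36915/30509 = -38596/sqrt((54 + 49)*27 - 1*138) + 36915/30509 = -38596/sqrt(103*27 - 138) + 36915*(1/30509) = -38596/sqrt(2781 - 138) + 36915/30509 = -38596*sqrt(2643)/2643 + 36915/30509 = 36915/30509 - 38596*sqrt(2643)/2643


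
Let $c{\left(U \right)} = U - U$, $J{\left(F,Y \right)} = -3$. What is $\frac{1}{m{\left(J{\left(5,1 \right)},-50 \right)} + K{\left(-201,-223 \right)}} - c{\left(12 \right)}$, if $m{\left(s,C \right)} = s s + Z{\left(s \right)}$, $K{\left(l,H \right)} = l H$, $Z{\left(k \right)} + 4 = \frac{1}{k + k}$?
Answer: $\frac{6}{268967} \approx 2.2308 \cdot 10^{-5}$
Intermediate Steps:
$Z{\left(k \right)} = -4 + \frac{1}{2 k}$ ($Z{\left(k \right)} = -4 + \frac{1}{k + k} = -4 + \frac{1}{2 k}$)
$K{\left(l,H \right)} = H l$
$m{\left(s,C \right)} = -4 + s^{2} + \frac{1}{2 s}$ ($m{\left(s,C \right)} = s s - \left(4 - \frac{1}{2 s}\right) = s^{2} - \left(4 - \frac{1}{2 s}\right) = -4 + s^{2} + \frac{1}{2 s}$)
$c{\left(U \right)} = 0$
$\frac{1}{m{\left(J{\left(5,1 \right)},-50 \right)} + K{\left(-201,-223 \right)}} - c{\left(12 \right)} = \frac{1}{\left(-4 + \left(-3\right)^{2} + \frac{1}{2 \left(-3\right)}\right) - -44823} - 0 = \frac{1}{\left(-4 + 9 + \frac{1}{2} \left(- \frac{1}{3}\right)\right) + 44823} + 0 = \frac{1}{\left(-4 + 9 - \frac{1}{6}\right) + 44823} + 0 = \frac{1}{\frac{29}{6} + 44823} + 0 = \frac{1}{\frac{268967}{6}} + 0 = \frac{6}{268967} + 0 = \frac{6}{268967}$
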